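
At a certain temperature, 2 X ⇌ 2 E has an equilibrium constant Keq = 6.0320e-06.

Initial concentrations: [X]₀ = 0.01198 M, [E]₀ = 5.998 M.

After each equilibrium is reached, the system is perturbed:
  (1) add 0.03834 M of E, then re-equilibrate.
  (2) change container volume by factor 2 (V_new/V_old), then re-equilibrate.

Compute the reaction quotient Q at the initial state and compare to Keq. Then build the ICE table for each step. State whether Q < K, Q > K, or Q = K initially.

Q₀ = 2.5067e+05 vs Keq = 6.0320e-06 ⇒ Q>K, reverse
Step 1:
                   X          E
  I          0.01198      5.998
  C            5.983     -5.983
  E            5.995    0.01472
  solve Keq expr → x = -2.992; check Q = 6.0320e-06
Then add 0.03834 M of E.
Step 2:
                   X          E
  I            5.995    0.05306
  C          0.03825   -0.03825
  E            6.034    0.01482
  solve Keq expr → x = -0.01912; check Q = 6.0320e-06
Then change container volume by factor 2 (V_new/V_old).
Step 3:
                   X          E
  I            3.017   0.007409
  C                0          0
  E            3.017   0.007409
  solve Keq expr → x = 0; check Q = 6.0320e-06

Q₀ = 2.5067e+05; Q > K (proceeds reverse)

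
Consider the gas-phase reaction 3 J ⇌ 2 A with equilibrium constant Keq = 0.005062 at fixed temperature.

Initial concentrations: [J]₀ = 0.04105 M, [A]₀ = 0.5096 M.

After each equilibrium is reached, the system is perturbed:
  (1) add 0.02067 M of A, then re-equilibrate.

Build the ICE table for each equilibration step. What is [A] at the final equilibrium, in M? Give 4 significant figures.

Q₀ = 3754 vs Keq = 0.005062 ⇒ Q>K, reverse
Step 1:
                  J         A
  I         0.04105    0.5096
  C          0.6968   -0.4645
  E          0.7378   0.04509
  solve Keq expr → x = -0.2323; check Q = 0.005062
Then add 0.02067 M of A.
Step 2:
                  J         A
  I          0.7378   0.06576
  C         0.02723  -0.01815
  E           0.765   0.04761
  solve Keq expr → x = -0.009076; check Q = 0.005062

[A]_eq = 0.04761 M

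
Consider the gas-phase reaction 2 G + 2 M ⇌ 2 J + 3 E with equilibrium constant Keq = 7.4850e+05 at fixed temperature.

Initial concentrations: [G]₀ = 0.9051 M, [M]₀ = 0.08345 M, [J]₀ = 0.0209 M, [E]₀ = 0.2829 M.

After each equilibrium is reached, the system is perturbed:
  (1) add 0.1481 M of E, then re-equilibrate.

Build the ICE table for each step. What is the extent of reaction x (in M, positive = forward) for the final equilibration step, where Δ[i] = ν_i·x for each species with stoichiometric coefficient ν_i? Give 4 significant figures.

x = -1.1295e-05 M

Q₀ = 0.001734 vs Keq = 7.4850e+05 ⇒ Q<K, forward
Step 1:
                   G          M          J          E
  I           0.9051    0.08345     0.0209     0.2829
  C         -0.08341   -0.08341    0.08341     0.1251
  E           0.8217 3.8243e-05     0.1043      0.408
  solve Keq expr → x = 0.04171; check Q = 7.4850e+05
Then add 0.1481 M of E.
Step 2:
                   G          M          J          E
  I           0.8217 3.8243e-05     0.1043     0.5561
  C       2.2590e-05 2.2590e-05 -2.2590e-05 -3.3884e-05
  E           0.8217 6.0832e-05     0.1043     0.5561
  solve Keq expr → x = -1.1295e-05; check Q = 7.4850e+05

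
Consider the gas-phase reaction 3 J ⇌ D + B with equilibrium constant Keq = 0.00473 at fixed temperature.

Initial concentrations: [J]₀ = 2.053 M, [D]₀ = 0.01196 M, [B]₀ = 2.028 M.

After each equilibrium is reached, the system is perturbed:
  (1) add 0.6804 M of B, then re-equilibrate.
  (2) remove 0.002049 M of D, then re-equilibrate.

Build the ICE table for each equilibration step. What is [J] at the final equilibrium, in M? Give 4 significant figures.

Q₀ = 0.002803 vs Keq = 0.00473 ⇒ Q<K, forward
Step 1:
                  J         D         B
  init        2.053   0.01196     2.028
  Δ        -0.02248  0.007494  0.007494
  eq          2.031   0.01945     2.035
  solve Keq expr → x = 0.007494; check Q = 0.00473
Then add 0.6804 M of B.
Step 2:
                  J         D         B
  init        2.031   0.01945     2.716
  Δ         0.01366 -0.004553 -0.004553
  eq          2.044    0.0149     2.711
  solve Keq expr → x = -0.004553; check Q = 0.00473
Then remove 0.002049 M of D.
Step 3:
                  J         D         B
  init        2.044   0.01285     2.711
  Δ        -0.00574  0.001913  0.001913
  eq          2.038   0.01477     2.713
  solve Keq expr → x = 0.001913; check Q = 0.00473

[J]_eq = 2.038 M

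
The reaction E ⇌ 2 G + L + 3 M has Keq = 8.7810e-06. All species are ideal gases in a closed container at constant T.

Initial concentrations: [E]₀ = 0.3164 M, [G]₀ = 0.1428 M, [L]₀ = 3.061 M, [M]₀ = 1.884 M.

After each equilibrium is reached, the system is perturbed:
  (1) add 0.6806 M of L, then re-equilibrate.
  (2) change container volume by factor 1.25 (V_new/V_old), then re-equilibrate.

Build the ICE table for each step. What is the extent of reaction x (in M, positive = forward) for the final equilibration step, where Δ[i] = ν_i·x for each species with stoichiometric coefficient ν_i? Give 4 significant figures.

x = 1.3304e-04 M

Q₀ = 1.319 vs Keq = 8.7810e-06 ⇒ Q>K, reverse
Step 1:
                    E           G           L           M
  Initial      0.3164      0.1428       3.061       1.884
  Change      0.07115     -0.1423    -0.07115     -0.2135
  Equil        0.3876  4.9411e-04        2.99       1.671
  solve Keq expr → x = -0.07115; check Q = 8.7810e-06
Then add 0.6806 M of L.
Step 2:
                    E           G           L           M
  Initial      0.3876  4.9411e-04        3.67       1.671
  Change   2.4057e-05 -4.8114e-05 -2.4057e-05 -7.2170e-05
  Equil        0.3876  4.4600e-04        3.67        1.67
  solve Keq expr → x = -2.4057e-05; check Q = 8.7810e-06
Then change container volume by factor 1.25 (V_new/V_old).
Step 3:
                    E           G           L           M
  Initial      0.3101  3.5680e-04       2.936       1.336
  Change  -1.3304e-04  2.6608e-04  1.3304e-04  3.9912e-04
  Equil        0.3099  6.2288e-04       2.936       1.337
  solve Keq expr → x = 1.3304e-04; check Q = 8.7810e-06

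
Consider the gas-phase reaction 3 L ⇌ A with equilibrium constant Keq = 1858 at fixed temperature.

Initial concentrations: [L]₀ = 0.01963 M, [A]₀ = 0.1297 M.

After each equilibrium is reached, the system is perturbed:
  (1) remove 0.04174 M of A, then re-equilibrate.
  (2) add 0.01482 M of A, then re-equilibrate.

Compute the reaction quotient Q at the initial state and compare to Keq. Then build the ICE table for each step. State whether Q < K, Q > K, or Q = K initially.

Q₀ = 1.7147e+04 vs Keq = 1858 ⇒ Q>K, reverse
Step 1:
                   L          A
  I          0.01963     0.1297
  C           0.0208  -0.006933
  E          0.04043     0.1228
  solve Keq expr → x = -0.006933; check Q = 1858
Then remove 0.04174 M of A.
Step 2:
                   L          A
  I          0.04043    0.08103
  C         -0.00499   0.001663
  E          0.03544    0.08269
  solve Keq expr → x = 0.001663; check Q = 1858
Then add 0.01482 M of A.
Step 3:
                   L          A
  I          0.03544    0.09751
  C          0.00192 -6.3993e-04
  E          0.03736    0.09687
  solve Keq expr → x = -6.3993e-04; check Q = 1858

Q₀ = 1.7147e+04; Q > K (proceeds reverse)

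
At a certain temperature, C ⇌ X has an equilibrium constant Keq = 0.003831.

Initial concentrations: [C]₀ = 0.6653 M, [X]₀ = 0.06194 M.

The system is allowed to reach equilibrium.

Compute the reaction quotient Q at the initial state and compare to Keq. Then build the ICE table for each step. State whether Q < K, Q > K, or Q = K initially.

Q₀ = 0.0931 vs Keq = 0.003831 ⇒ Q>K, reverse
Step 1:
                  C         X
  init       0.6653   0.06194
  Δ         0.05916  -0.05916
  eq         0.7245  0.002775
  solve Keq expr → x = -0.05916; check Q = 0.003831

Q₀ = 0.0931; Q > K (proceeds reverse)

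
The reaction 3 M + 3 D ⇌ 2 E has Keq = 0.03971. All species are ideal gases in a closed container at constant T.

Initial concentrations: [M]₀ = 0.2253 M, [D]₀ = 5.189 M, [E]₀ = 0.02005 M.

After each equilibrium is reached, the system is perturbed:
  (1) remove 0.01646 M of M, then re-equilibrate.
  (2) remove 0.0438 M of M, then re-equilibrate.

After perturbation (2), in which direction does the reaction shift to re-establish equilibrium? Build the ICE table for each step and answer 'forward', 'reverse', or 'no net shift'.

Q₀ = 2.5159e-04 vs Keq = 0.03971 ⇒ Q<K, forward
Step 1:
                   M          D          E
  I           0.2253      5.189    0.02005
  C          -0.1078    -0.1078    0.07187
  E           0.1175      5.081    0.09192
  solve Keq expr → x = 0.03594; check Q = 0.03971
Then remove 0.01646 M of M.
Step 2:
                   M          D          E
  I            0.101      5.081    0.09192
  C           0.0103     0.0103   -0.00687
  E           0.1113      5.091    0.08505
  solve Keq expr → x = -0.003435; check Q = 0.03971
Then remove 0.0438 M of M.
Step 3:
                   M          D          E
  I          0.06754      5.091    0.08505
  C          0.02699    0.02699   -0.01799
  E          0.09452      5.118    0.06706
  solve Keq expr → x = -0.008995; check Q = 0.03971

Direction: reverse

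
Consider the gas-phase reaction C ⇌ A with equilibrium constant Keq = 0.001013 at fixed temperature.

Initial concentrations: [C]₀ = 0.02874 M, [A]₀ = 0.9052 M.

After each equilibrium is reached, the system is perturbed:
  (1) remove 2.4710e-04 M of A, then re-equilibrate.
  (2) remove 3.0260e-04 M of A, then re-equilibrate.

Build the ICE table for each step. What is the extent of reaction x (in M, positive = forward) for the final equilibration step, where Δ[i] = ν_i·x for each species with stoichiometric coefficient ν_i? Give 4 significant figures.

Q₀ = 31.5 vs Keq = 0.001013 ⇒ Q>K, reverse
Step 1:
                   C          A
  init       0.02874     0.9052
  Δ           0.9043    -0.9043
  eq           0.933 9.4512e-04
  solve Keq expr → x = -0.9043; check Q = 0.001013
Then remove 2.4710e-04 M of A.
Step 2:
                   C          A
  init         0.933 6.9802e-04
  Δ       -2.4685e-04 2.4685e-04
  eq          0.9327 9.4487e-04
  solve Keq expr → x = 2.4685e-04; check Q = 0.001013
Then remove 3.0260e-04 M of A.
Step 3:
                   C          A
  init        0.9327 6.4227e-04
  Δ       -3.0229e-04 3.0229e-04
  eq          0.9324 9.4457e-04
  solve Keq expr → x = 3.0229e-04; check Q = 0.001013

x = 3.0229e-04 M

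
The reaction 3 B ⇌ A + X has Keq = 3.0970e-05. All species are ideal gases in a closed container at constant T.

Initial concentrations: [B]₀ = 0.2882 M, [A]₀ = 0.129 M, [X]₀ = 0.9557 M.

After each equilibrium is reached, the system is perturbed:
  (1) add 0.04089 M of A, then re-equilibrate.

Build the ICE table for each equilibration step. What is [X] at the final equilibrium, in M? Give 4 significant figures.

[X]_eq = 0.7858 M

Q₀ = 5.15 vs Keq = 3.0970e-05 ⇒ Q>K, reverse
Step 1:
                  B         A         X
  Initial    0.2882     0.129    0.9557
  Change      0.387    -0.129    -0.129
  Equil      0.6752 1.1530e-05    0.8267
  solve Keq expr → x = -0.129; check Q = 3.0970e-05
Then add 0.04089 M of A.
Step 2:
                  B         A         X
  Initial    0.6752    0.0409    0.8267
  Change     0.1226  -0.04088  -0.04088
  Equil      0.7978 2.0013e-05    0.7858
  solve Keq expr → x = -0.04088; check Q = 3.0970e-05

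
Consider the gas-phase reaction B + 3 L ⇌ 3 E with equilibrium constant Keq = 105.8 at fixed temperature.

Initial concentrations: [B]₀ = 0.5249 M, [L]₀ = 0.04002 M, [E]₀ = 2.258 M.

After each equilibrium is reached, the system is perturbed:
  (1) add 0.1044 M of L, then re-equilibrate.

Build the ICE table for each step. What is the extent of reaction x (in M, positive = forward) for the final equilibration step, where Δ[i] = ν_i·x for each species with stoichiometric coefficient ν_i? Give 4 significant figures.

x = 0.02629 M

Q₀ = 3.4219e+05 vs Keq = 105.8 ⇒ Q>K, reverse
Step 1:
                  B         L         E
  Initial    0.5249   0.04002     2.258
  Change     0.1363    0.4088   -0.4088
  Equil      0.6612    0.4488     1.849
  solve Keq expr → x = -0.1363; check Q = 105.8
Then add 0.1044 M of L.
Step 2:
                  B         L         E
  Initial    0.6612    0.5532     1.849
  Change   -0.02629  -0.07888   0.07888
  Equil      0.6349    0.4743     1.928
  solve Keq expr → x = 0.02629; check Q = 105.8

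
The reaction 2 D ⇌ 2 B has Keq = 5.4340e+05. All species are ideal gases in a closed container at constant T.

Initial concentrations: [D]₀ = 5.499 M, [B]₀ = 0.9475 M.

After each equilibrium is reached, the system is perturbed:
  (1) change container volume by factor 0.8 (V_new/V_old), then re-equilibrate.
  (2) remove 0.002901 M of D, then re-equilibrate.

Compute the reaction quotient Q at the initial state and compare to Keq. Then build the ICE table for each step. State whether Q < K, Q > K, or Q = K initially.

Q₀ = 0.02969; Q < K (proceeds forward)

Q₀ = 0.02969 vs Keq = 5.4340e+05 ⇒ Q<K, forward
Step 1:
                    D           B
  init          5.499      0.9475
  Δ             -5.49        5.49
  eq         0.008733       6.438
  solve Keq expr → x = 2.745; check Q = 5.4340e+05
Then change container volume by factor 0.8 (V_new/V_old).
Step 2:
                    D           B
  init        0.01092       8.047
  Δ                 0           0
  eq          0.01092       8.047
  solve Keq expr → x = 0; check Q = 5.4340e+05
Then remove 0.002901 M of D.
Step 3:
                    D           B
  init       0.008016       8.047
  Δ          0.002897   -0.002897
  eq          0.01091       8.044
  solve Keq expr → x = -0.001449; check Q = 5.4340e+05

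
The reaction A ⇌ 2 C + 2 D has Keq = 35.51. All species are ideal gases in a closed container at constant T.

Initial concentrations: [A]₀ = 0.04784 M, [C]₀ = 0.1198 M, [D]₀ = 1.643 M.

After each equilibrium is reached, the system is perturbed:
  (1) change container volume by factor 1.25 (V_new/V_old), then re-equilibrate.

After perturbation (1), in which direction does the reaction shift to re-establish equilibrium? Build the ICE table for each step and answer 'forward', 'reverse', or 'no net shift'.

Direction: forward

Q₀ = 0.8098 vs Keq = 35.51 ⇒ Q<K, forward
Step 1:
                  A         C         D
  Initial   0.04784    0.1198     1.643
  Change   -0.04418   0.08836   0.08836
  Equil    0.003658    0.2082     1.731
  solve Keq expr → x = 0.04418; check Q = 35.51
Then change container volume by factor 1.25 (V_new/V_old).
Step 2:
                  A         C         D
  Initial  0.002926    0.1665     1.385
  Change  -0.001372  0.002744  0.002744
  Equil    0.001554    0.1693     1.388
  solve Keq expr → x = 0.001372; check Q = 35.51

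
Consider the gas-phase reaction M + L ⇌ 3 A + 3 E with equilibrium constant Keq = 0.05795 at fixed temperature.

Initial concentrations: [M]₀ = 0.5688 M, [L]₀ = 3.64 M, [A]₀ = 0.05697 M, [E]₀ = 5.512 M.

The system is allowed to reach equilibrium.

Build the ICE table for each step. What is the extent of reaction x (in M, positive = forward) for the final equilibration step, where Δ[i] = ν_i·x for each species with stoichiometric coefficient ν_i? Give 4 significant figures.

Q₀ = 0.01496 vs Keq = 0.05795 ⇒ Q<K, forward
Step 1:
                  M         L         A         E
  Initial    0.5688      3.64   0.05697     5.512
  Change   -0.01046  -0.01046   0.03137   0.03137
  Equil      0.5583      3.63   0.08834     5.543
  solve Keq expr → x = 0.01046; check Q = 0.05795

x = 0.01046 M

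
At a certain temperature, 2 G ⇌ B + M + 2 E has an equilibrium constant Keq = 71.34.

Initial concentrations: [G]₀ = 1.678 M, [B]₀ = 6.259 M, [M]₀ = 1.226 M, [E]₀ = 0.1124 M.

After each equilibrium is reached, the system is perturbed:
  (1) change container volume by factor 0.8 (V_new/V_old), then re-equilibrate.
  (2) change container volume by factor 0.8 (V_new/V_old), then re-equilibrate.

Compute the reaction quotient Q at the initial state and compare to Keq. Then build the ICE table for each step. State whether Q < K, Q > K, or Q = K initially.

Q₀ = 0.03443; Q < K (proceeds forward)

Q₀ = 0.03443 vs Keq = 71.34 ⇒ Q<K, forward
Step 1:
                  G         B         M         E
  I           1.678     6.259     1.226    0.1124
  C          -1.152    0.5762    0.5762     1.152
  E          0.5256     6.835     1.802     1.265
  solve Keq expr → x = 0.5762; check Q = 71.34
Then change container volume by factor 0.8 (V_new/V_old).
Step 2:
                  G         B         M         E
  I           0.657     8.544     2.253     1.581
  C          0.1009  -0.05046  -0.05046   -0.1009
  E          0.7579     8.494     2.202      1.48
  solve Keq expr → x = -0.05046; check Q = 71.34
Then change container volume by factor 0.8 (V_new/V_old).
Step 3:
                  G         B         M         E
  I          0.9474     10.62     2.753      1.85
  C          0.1341  -0.06706  -0.06706   -0.1341
  E           1.081     10.55     2.686     1.716
  solve Keq expr → x = -0.06706; check Q = 71.34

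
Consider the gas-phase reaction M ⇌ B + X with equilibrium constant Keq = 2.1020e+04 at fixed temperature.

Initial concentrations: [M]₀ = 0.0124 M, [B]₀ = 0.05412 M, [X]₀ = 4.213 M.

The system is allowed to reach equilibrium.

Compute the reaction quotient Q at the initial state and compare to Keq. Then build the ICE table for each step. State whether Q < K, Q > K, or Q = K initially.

Q₀ = 18.39; Q < K (proceeds forward)

Q₀ = 18.39 vs Keq = 2.1020e+04 ⇒ Q<K, forward
Step 1:
                    M           B           X
  I            0.0124     0.05412       4.213
  C          -0.01239     0.01239     0.01239
  E        1.3369e-05     0.06651       4.225
  solve Keq expr → x = 0.01239; check Q = 2.1020e+04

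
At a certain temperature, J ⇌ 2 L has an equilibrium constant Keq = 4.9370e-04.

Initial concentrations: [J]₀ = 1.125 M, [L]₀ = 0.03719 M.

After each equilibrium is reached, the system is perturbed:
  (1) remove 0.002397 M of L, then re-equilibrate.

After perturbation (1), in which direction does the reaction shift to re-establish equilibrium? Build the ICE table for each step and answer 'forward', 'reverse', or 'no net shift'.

Q₀ = 0.001229 vs Keq = 4.9370e-04 ⇒ Q>K, reverse
Step 1:
                    J           L
  Initial       1.125     0.03719
  Change     0.006776    -0.01355
  Equil         1.132     0.02364
  solve Keq expr → x = -0.006776; check Q = 4.9370e-04
Then remove 0.002397 M of L.
Step 2:
                    J           L
  Initial       1.132     0.02124
  Change    -0.001192    0.002385
  Equil         1.131     0.02363
  solve Keq expr → x = 0.001192; check Q = 4.9370e-04

Direction: forward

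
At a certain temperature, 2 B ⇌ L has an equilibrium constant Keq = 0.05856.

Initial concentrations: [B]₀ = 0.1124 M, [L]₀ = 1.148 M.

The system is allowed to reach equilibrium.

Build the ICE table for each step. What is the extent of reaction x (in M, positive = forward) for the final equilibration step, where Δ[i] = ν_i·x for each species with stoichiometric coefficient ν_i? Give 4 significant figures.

Q₀ = 90.87 vs Keq = 0.05856 ⇒ Q>K, reverse
Step 1:
                   B          L
  Initial     0.1124      1.148
  Change       1.847    -0.9233
  Equil        1.959     0.2247
  solve Keq expr → x = -0.9233; check Q = 0.05856

x = -0.9233 M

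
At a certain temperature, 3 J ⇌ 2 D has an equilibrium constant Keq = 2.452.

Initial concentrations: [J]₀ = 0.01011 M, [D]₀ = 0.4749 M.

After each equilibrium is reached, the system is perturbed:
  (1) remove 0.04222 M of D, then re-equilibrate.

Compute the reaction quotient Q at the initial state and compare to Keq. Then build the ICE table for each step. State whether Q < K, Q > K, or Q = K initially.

Q₀ = 2.1825e+05; Q > K (proceeds reverse)

Q₀ = 2.1825e+05 vs Keq = 2.452 ⇒ Q>K, reverse
Step 1:
                  J         D
  init      0.01011    0.4749
  Δ          0.3023   -0.2015
  eq         0.3124    0.2734
  solve Keq expr → x = -0.1008; check Q = 2.452
Then remove 0.04222 M of D.
Step 2:
                  J         D
  init       0.3124    0.2312
  Δ        -0.02158   0.01439
  eq         0.2908    0.2456
  solve Keq expr → x = 0.007193; check Q = 2.452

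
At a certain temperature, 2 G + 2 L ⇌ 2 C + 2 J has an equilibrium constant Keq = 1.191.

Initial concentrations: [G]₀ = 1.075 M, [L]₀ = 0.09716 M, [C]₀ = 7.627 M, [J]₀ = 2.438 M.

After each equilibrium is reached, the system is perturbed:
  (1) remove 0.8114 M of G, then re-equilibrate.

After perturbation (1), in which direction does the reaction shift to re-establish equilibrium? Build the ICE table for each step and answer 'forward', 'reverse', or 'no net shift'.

Direction: reverse

Q₀ = 3.1694e+04 vs Keq = 1.191 ⇒ Q>K, reverse
Step 1:
                   G          L          C          J
  I            1.075    0.09716      7.627      2.438
  C            1.608      1.608     -1.608     -1.608
  E            2.683      1.705      6.019     0.8297
  solve Keq expr → x = -0.8041; check Q = 1.191
Then remove 0.8114 M of G.
Step 2:
                   G          L          C          J
  I            1.872      1.705      6.019     0.8297
  C           0.1403     0.1403    -0.1403    -0.1403
  E            2.012      1.846      5.878     0.6895
  solve Keq expr → x = -0.07014; check Q = 1.191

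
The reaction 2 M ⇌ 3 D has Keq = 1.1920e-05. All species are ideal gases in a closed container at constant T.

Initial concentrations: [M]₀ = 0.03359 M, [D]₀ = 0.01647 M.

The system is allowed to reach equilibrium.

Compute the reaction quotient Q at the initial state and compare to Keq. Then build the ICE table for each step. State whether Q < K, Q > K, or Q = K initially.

Q₀ = 0.00396; Q > K (proceeds reverse)

Q₀ = 0.00396 vs Keq = 1.1920e-05 ⇒ Q>K, reverse
Step 1:
                   M          D
  init       0.03359    0.01647
  Δ         0.009119   -0.01368
  eq         0.04271   0.002791
  solve Keq expr → x = -0.00456; check Q = 1.1920e-05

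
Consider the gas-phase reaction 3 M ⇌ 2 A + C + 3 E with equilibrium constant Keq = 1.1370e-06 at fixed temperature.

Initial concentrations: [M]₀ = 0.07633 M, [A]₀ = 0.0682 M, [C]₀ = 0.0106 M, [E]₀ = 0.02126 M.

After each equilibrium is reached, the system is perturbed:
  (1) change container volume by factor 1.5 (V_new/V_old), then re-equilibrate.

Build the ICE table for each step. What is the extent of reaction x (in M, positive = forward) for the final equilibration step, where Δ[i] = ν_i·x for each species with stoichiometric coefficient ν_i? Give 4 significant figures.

x = 0.001274 M

Q₀ = 1.0653e-06 vs Keq = 1.1370e-06 ⇒ Q<K, forward
Step 1:
                   M          A          C          E
  I          0.07633     0.0682     0.0106    0.02126
  C       -2.8266e-04 1.8844e-04 9.4220e-05 2.8266e-04
  E          0.07605    0.06839    0.01069    0.02154
  solve Keq expr → x = 9.4220e-05; check Q = 1.1370e-06
Then change container volume by factor 1.5 (V_new/V_old).
Step 2:
                   M          A          C          E
  I           0.0507    0.04559   0.007129    0.01436
  C        -0.003823   0.002548   0.001274   0.003823
  E          0.04688    0.04814   0.008404    0.01818
  solve Keq expr → x = 0.001274; check Q = 1.1370e-06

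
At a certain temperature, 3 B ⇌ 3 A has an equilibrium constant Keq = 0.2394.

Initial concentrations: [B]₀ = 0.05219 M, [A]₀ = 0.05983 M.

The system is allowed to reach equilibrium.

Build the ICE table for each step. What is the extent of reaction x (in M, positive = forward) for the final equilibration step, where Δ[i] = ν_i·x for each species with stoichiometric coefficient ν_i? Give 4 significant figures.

Q₀ = 1.507 vs Keq = 0.2394 ⇒ Q>K, reverse
Step 1:
                    B           A
  init        0.05219     0.05983
  Δ           0.01692    -0.01692
  eq          0.06911     0.04291
  solve Keq expr → x = -0.00564; check Q = 0.2394

x = -0.00564 M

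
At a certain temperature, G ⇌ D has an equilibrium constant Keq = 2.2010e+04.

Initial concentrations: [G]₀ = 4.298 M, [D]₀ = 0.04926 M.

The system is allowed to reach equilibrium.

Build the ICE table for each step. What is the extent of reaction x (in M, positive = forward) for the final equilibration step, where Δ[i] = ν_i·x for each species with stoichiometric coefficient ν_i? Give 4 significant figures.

Q₀ = 0.01146 vs Keq = 2.2010e+04 ⇒ Q<K, forward
Step 1:
                  G         D
  init        4.298   0.04926
  Δ          -4.298     4.298
  eq      1.9750e-04     4.347
  solve Keq expr → x = 4.298; check Q = 2.2010e+04

x = 4.298 M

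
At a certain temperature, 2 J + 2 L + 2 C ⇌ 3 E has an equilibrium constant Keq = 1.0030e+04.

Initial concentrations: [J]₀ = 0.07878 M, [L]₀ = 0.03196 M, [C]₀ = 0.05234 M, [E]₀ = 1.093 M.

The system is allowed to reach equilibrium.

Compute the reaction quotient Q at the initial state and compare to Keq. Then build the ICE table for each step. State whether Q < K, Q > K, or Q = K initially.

Q₀ = 7.5188e+07 vs Keq = 1.0030e+04 ⇒ Q>K, reverse
Step 1:
                   J          L          C          E
  init       0.07878    0.03196    0.05234      1.093
  Δ           0.1476     0.1476     0.1476    -0.2214
  eq          0.2264     0.1795     0.1999     0.8716
  solve Keq expr → x = -0.07379; check Q = 1.0030e+04

Q₀ = 7.5188e+07; Q > K (proceeds reverse)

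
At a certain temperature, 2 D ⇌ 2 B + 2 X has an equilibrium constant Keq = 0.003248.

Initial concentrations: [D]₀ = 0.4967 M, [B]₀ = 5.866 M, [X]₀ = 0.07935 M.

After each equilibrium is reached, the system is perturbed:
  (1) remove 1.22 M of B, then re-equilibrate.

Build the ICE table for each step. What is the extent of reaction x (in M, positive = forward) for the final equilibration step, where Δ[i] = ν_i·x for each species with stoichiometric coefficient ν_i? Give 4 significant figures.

Q₀ = 0.8782 vs Keq = 0.003248 ⇒ Q>K, reverse
Step 1:
                  D         B         X
  init       0.4967     5.866   0.07935
  Δ         0.07374  -0.07374  -0.07374
  eq         0.5704     5.792  0.005613
  solve Keq expr → x = -0.03687; check Q = 0.003248
Then remove 1.22 M of B.
Step 2:
                  D         B         X
  init       0.5704     4.572  0.005613
  Δ       -0.001477  0.001477  0.001477
  eq          0.569     4.574   0.00709
  solve Keq expr → x = 7.3845e-04; check Q = 0.003248

x = 7.3845e-04 M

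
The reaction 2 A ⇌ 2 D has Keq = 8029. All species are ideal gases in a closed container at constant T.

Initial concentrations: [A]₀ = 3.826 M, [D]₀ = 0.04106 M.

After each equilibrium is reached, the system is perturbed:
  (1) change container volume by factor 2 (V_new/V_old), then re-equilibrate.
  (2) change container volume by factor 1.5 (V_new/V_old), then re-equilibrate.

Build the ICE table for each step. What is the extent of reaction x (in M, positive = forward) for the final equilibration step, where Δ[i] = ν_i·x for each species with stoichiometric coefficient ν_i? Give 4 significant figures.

Q₀ = 1.1517e-04 vs Keq = 8029 ⇒ Q<K, forward
Step 1:
                   A          D
  Initial      3.826    0.04106
  Change      -3.783      3.783
  Equil      0.04268      3.824
  solve Keq expr → x = 1.892; check Q = 8029
Then change container volume by factor 2 (V_new/V_old).
Step 2:
                   A          D
  Initial    0.02134      1.912
  Change           0          0
  Equil      0.02134      1.912
  solve Keq expr → x = 0; check Q = 8029
Then change container volume by factor 1.5 (V_new/V_old).
Step 3:
                   A          D
  Initial    0.01423      1.275
  Change           0          0
  Equil      0.01423      1.275
  solve Keq expr → x = 0; check Q = 8029

x = 0 M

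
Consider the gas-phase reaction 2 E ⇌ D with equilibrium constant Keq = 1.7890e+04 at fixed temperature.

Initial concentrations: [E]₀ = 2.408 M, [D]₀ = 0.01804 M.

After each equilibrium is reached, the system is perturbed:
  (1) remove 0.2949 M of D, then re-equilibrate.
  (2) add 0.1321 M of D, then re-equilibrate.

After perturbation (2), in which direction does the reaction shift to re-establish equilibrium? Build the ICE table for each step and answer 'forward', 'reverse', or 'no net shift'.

Q₀ = 0.003111 vs Keq = 1.7890e+04 ⇒ Q<K, forward
Step 1:
                   E          D
  I            2.408    0.01804
  C             -2.4        1.2
  E         0.008251      1.218
  solve Keq expr → x = 1.2; check Q = 1.7890e+04
Then remove 0.2949 M of D.
Step 2:
                   E          D
  I         0.008251      0.923
  C        -0.001066 5.3299e-04
  E         0.007185     0.9235
  solve Keq expr → x = 5.3299e-04; check Q = 1.7890e+04
Then add 0.1321 M of D.
Step 3:
                   E          D
  I         0.007185      1.056
  C       4.9578e-04 -2.4789e-04
  E         0.007681      1.055
  solve Keq expr → x = -2.4789e-04; check Q = 1.7890e+04

Direction: reverse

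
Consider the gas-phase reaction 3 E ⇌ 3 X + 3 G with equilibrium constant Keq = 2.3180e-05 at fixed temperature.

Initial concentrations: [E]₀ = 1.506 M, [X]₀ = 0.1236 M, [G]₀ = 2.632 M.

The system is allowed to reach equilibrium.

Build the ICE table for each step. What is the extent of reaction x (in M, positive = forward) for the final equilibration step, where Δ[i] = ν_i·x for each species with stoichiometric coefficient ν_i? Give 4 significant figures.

x = -0.03514 M

Q₀ = 0.01008 vs Keq = 2.3180e-05 ⇒ Q>K, reverse
Step 1:
                   E          X          G
  I            1.506     0.1236      2.632
  C           0.1054    -0.1054    -0.1054
  E            1.611    0.01818      2.527
  solve Keq expr → x = -0.03514; check Q = 2.3180e-05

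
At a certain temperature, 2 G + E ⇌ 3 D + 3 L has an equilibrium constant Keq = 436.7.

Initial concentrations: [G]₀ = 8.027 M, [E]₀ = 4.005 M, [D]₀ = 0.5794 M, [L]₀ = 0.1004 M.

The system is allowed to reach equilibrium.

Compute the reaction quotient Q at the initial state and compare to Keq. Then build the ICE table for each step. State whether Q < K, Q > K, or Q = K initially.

Q₀ = 7.6283e-07 vs Keq = 436.7 ⇒ Q<K, forward
Step 1:
                    G           E           D           L
  I             8.027       4.005      0.5794      0.1004
  C            -3.323      -1.661       4.984       4.984
  E             4.704       2.344       5.564       5.085
  solve Keq expr → x = 1.661; check Q = 436.7

Q₀ = 7.6283e-07; Q < K (proceeds forward)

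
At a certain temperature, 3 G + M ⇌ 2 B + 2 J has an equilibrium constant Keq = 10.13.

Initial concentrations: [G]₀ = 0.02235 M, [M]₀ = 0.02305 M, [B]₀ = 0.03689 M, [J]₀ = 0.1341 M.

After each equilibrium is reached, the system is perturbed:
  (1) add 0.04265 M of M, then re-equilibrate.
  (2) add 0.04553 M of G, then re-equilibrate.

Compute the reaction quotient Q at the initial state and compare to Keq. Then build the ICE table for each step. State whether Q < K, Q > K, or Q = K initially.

Q₀ = 95.1 vs Keq = 10.13 ⇒ Q>K, reverse
Step 1:
                  G         M         B         J
  Initial   0.02235   0.02305   0.03689    0.1341
  Change    0.01315  0.004382 -0.008764 -0.008764
  Equil      0.0355   0.02743   0.02813    0.1253
  solve Keq expr → x = -0.004382; check Q = 10.13
Then add 0.04265 M of M.
Step 2:
                  G         M         B         J
  Initial    0.0355   0.07008   0.02813    0.1253
  Change  -0.006156 -0.002052  0.004104  0.004104
  Equil     0.02934   0.06803   0.03223    0.1294
  solve Keq expr → x = 0.002052; check Q = 10.13
Then add 0.04553 M of G.
Step 3:
                  G         M         B         J
  Initial   0.07487   0.06803   0.03223    0.1294
  Change   -0.02871 -0.009569   0.01914   0.01914
  Equil     0.04616   0.05846   0.05137    0.1486
  solve Keq expr → x = 0.009569; check Q = 10.13

Q₀ = 95.1; Q > K (proceeds reverse)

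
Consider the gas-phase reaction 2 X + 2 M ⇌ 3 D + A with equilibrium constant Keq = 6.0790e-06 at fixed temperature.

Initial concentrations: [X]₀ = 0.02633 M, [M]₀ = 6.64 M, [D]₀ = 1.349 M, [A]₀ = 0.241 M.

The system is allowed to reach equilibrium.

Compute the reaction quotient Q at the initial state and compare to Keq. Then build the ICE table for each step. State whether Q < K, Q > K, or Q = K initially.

Q₀ = 19.36 vs Keq = 6.0790e-06 ⇒ Q>K, reverse
Step 1:
                  X         M         D         A
  Initial   0.02633      6.64     1.349     0.241
  Change     0.4814    0.4814    -0.722   -0.2407
  Equil      0.5077     7.121     0.627 3.2241e-04
  solve Keq expr → x = -0.2407; check Q = 6.0790e-06

Q₀ = 19.36; Q > K (proceeds reverse)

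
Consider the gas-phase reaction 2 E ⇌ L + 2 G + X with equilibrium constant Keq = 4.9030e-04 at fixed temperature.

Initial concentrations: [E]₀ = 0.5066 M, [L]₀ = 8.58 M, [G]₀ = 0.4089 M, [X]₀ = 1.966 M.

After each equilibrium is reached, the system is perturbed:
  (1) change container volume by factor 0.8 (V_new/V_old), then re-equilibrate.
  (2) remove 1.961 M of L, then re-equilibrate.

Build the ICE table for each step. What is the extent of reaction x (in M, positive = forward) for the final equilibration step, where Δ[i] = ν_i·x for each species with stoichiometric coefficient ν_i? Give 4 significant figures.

Q₀ = 10.99 vs Keq = 4.9030e-04 ⇒ Q>K, reverse
Step 1:
                    E           L           G           X
  Initial      0.5066        8.58      0.4089       1.966
  Change       0.4037     -0.2018     -0.4037     -0.2018
  Equil        0.9103       8.378    0.005243       1.764
  solve Keq expr → x = -0.2018; check Q = 4.9030e-04
Then change container volume by factor 0.8 (V_new/V_old).
Step 2:
                    E           L           G           X
  Initial       1.138       10.47    0.006553       2.205
  Change     0.001304 -6.5186e-04   -0.001304 -6.5186e-04
  Equil         1.139       10.47     0.00525       2.205
  solve Keq expr → x = -6.5186e-04; check Q = 4.9030e-04
Then remove 1.961 M of L.
Step 3:
                    E           L           G           X
  Initial       1.139       8.511     0.00525       2.205
  Change  -5.7006e-04  2.8503e-04  5.7006e-04  2.8503e-04
  Equil         1.139       8.511     0.00582       2.205
  solve Keq expr → x = 2.8503e-04; check Q = 4.9030e-04

x = 2.8503e-04 M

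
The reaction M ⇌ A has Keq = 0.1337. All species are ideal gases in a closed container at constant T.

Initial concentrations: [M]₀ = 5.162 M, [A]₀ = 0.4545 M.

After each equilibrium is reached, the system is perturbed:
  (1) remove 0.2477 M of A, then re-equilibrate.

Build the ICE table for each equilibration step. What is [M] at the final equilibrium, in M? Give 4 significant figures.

Q₀ = 0.08805 vs Keq = 0.1337 ⇒ Q<K, forward
Step 1:
                   M          A
  Initial      5.162     0.4545
  Change     -0.2079     0.2079
  Equil        4.954     0.6624
  solve Keq expr → x = 0.2079; check Q = 0.1337
Then remove 0.2477 M of A.
Step 2:
                   M          A
  Initial      4.954     0.4147
  Change     -0.2185     0.2185
  Equil        4.736     0.6332
  solve Keq expr → x = 0.2185; check Q = 0.1337

[M]_eq = 4.736 M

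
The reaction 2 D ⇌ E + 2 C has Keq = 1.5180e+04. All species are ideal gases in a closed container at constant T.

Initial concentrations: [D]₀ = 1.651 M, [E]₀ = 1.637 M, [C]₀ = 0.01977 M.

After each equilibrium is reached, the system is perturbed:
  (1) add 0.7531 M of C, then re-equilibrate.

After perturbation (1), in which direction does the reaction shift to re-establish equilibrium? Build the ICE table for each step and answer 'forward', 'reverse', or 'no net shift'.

Q₀ = 2.3473e-04 vs Keq = 1.5180e+04 ⇒ Q<K, forward
Step 1:
                   D          E          C
  Initial      1.651      1.637    0.01977
  Change       -1.63      0.815       1.63
  Equil      0.02097      2.452       1.65
  solve Keq expr → x = 0.815; check Q = 1.5180e+04
Then add 0.7531 M of C.
Step 2:
                   D          E          C
  Initial    0.02097      2.452      2.403
  Change    0.009422  -0.004711  -0.009422
  Equil      0.03039      2.447      2.393
  solve Keq expr → x = -0.004711; check Q = 1.5180e+04

Direction: reverse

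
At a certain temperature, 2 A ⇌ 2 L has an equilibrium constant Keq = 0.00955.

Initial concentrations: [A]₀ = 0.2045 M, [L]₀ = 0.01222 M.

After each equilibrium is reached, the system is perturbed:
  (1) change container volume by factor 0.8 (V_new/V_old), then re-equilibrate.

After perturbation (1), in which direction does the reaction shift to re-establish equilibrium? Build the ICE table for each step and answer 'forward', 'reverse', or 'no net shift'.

Direction: no net shift

Q₀ = 0.003571 vs Keq = 0.00955 ⇒ Q<K, forward
Step 1:
                  A         L
  Initial    0.2045   0.01222
  Change  -0.007073  0.007073
  Equil      0.1974   0.01929
  solve Keq expr → x = 0.003537; check Q = 0.00955
Then change container volume by factor 0.8 (V_new/V_old).
Step 2:
                  A         L
  Initial    0.2468   0.02412
  Change          0         0
  Equil      0.2468   0.02412
  solve Keq expr → x = 0; check Q = 0.00955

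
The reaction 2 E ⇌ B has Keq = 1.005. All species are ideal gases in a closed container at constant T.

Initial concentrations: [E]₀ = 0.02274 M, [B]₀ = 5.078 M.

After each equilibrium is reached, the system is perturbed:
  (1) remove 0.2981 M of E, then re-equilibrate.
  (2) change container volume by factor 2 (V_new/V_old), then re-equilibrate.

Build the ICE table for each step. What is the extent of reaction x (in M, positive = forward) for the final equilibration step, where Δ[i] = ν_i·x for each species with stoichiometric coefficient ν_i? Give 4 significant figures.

Q₀ = 9820 vs Keq = 1.005 ⇒ Q>K, reverse
Step 1:
                  E         B
  init      0.02274     5.078
  Δ           1.993   -0.9963
  eq          2.015     4.082
  solve Keq expr → x = -0.9963; check Q = 1.005
Then remove 0.2981 M of E.
Step 2:
                  E         B
  init        1.717     4.082
  Δ          0.2651   -0.1326
  eq          1.982     3.949
  solve Keq expr → x = -0.1326; check Q = 1.005
Then change container volume by factor 2 (V_new/V_old).
Step 3:
                  E         B
  init       0.9912     1.975
  Δ          0.3475   -0.1737
  eq          1.339     1.801
  solve Keq expr → x = -0.1737; check Q = 1.005

x = -0.1737 M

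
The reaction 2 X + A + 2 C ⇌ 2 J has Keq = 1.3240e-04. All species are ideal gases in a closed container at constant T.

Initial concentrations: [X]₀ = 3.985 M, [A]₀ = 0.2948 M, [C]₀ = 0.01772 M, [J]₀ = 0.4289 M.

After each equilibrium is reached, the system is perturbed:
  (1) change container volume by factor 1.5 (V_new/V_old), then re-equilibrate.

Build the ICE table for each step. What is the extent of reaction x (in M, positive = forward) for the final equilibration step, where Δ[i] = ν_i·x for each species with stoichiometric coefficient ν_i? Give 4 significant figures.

Q₀ = 125.1 vs Keq = 1.3240e-04 ⇒ Q>K, reverse
Step 1:
                   X          A          C          J
  Initial      3.985     0.2948    0.01772     0.4289
  Change      0.4134     0.2067     0.4134    -0.4134
  Equil        4.398     0.5015     0.4312    0.01545
  solve Keq expr → x = -0.2067; check Q = 1.3240e-04
Then change container volume by factor 1.5 (V_new/V_old).
Step 2:
                   X          A          C          J
  Initial      2.932     0.3343     0.2874     0.0103
  Change    0.004577   0.002288   0.004577  -0.004577
  Equil        2.937     0.3366      0.292   0.005726
  solve Keq expr → x = -0.002288; check Q = 1.3240e-04

x = -0.002288 M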